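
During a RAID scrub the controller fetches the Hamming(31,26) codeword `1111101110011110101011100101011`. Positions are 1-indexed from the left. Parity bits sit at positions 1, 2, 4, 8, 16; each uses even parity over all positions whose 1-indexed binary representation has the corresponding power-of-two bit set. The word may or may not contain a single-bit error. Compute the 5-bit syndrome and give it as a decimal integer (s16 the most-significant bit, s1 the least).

s1: b1⊕b3⊕b5⊕b7⊕b9⊕b11⊕b13⊕b15⊕b17⊕b19⊕b21⊕b23⊕b25⊕b27⊕b29⊕b31 = 1⊕1⊕1⊕1⊕1⊕0⊕1⊕1⊕1⊕1⊕1⊕1⊕0⊕0⊕0⊕1 = 0
s2: b2⊕b3⊕b6⊕b7⊕b10⊕b11⊕b14⊕b15⊕b18⊕b19⊕b22⊕b23⊕b26⊕b27⊕b30⊕b31 = 1⊕1⊕0⊕1⊕0⊕0⊕1⊕1⊕0⊕1⊕1⊕1⊕1⊕0⊕1⊕1 = 1
s4: b4⊕b5⊕b6⊕b7⊕b12⊕b13⊕b14⊕b15⊕b20⊕b21⊕b22⊕b23⊕b28⊕b29⊕b30⊕b31 = 1⊕1⊕0⊕1⊕1⊕1⊕1⊕1⊕0⊕1⊕1⊕1⊕1⊕0⊕1⊕1 = 1
s8: b8⊕b9⊕b10⊕b11⊕b12⊕b13⊕b14⊕b15⊕b24⊕b25⊕b26⊕b27⊕b28⊕b29⊕b30⊕b31 = 1⊕1⊕0⊕0⊕1⊕1⊕1⊕1⊕0⊕0⊕1⊕0⊕1⊕0⊕1⊕1 = 0
s16: b16⊕b17⊕b18⊕b19⊕b20⊕b21⊕b22⊕b23⊕b24⊕b25⊕b26⊕b27⊕b28⊕b29⊕b30⊕b31 = 0⊕1⊕0⊕1⊕0⊕1⊕1⊕1⊕0⊕0⊕1⊕0⊕1⊕0⊕1⊕1 = 1
Syndrome (s16...s1) = 10110 → position 22.

22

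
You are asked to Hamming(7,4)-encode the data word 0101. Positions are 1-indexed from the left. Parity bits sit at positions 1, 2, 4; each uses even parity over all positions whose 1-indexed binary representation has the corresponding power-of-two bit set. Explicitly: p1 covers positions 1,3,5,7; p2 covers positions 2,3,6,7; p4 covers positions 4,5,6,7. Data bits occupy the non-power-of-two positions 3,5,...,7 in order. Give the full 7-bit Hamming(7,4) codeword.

Place data bits at non-power-of-two positions: b3=0, b5=1, b6=0, b7=1.
p1 = XOR of data positions {3,5,7} = 0⊕1⊕1 = 0
p2 = XOR of data positions {3,6,7} = 0⊕0⊕1 = 1
p4 = XOR of data positions {5,6,7} = 1⊕0⊕1 = 0
Codeword b1..b7 = 0100101

0100101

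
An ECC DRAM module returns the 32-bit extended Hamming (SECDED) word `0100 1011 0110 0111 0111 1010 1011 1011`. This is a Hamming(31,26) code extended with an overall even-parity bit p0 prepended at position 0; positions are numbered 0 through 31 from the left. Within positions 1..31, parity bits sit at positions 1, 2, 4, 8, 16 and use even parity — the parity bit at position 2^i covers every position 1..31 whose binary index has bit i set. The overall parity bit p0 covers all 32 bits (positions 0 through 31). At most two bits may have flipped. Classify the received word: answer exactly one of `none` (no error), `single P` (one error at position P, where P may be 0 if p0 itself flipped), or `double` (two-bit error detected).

double

s1: b1⊕b3⊕b5⊕b7⊕b9⊕b11⊕b13⊕b15⊕b17⊕b19⊕b21⊕b23⊕b25⊕b27⊕b29⊕b31 = 1⊕0⊕0⊕1⊕1⊕0⊕1⊕1⊕1⊕1⊕0⊕0⊕0⊕1⊕0⊕1 = 1
s2: b2⊕b3⊕b6⊕b7⊕b10⊕b11⊕b14⊕b15⊕b18⊕b19⊕b22⊕b23⊕b26⊕b27⊕b30⊕b31 = 0⊕0⊕1⊕1⊕1⊕0⊕1⊕1⊕1⊕1⊕1⊕0⊕1⊕1⊕1⊕1 = 0
s4: b4⊕b5⊕b6⊕b7⊕b12⊕b13⊕b14⊕b15⊕b20⊕b21⊕b22⊕b23⊕b28⊕b29⊕b30⊕b31 = 1⊕0⊕1⊕1⊕0⊕1⊕1⊕1⊕1⊕0⊕1⊕0⊕1⊕0⊕1⊕1 = 1
s8: b8⊕b9⊕b10⊕b11⊕b12⊕b13⊕b14⊕b15⊕b24⊕b25⊕b26⊕b27⊕b28⊕b29⊕b30⊕b31 = 0⊕1⊕1⊕0⊕0⊕1⊕1⊕1⊕1⊕0⊕1⊕1⊕1⊕0⊕1⊕1 = 1
s16: b16⊕b17⊕b18⊕b19⊕b20⊕b21⊕b22⊕b23⊕b24⊕b25⊕b26⊕b27⊕b28⊕b29⊕b30⊕b31 = 0⊕1⊕1⊕1⊕1⊕0⊕1⊕0⊕1⊕0⊕1⊕1⊕1⊕0⊕1⊕1 = 1
Syndrome (s16...s1) = 11101 → position 29.
Overall parity (XOR of all 32 bits, including p0): 0⊕1⊕0⊕0⊕1⊕0⊕1⊕1⊕0⊕1⊕1⊕0⊕0⊕1⊕1⊕1⊕0⊕1⊕1⊕1⊕1⊕0⊕1⊕0⊕1⊕0⊕1⊕1⊕1⊕0⊕1⊕1 = 0
Overall=0, syndrome position=29 → double-bit error detected (uncorrectable).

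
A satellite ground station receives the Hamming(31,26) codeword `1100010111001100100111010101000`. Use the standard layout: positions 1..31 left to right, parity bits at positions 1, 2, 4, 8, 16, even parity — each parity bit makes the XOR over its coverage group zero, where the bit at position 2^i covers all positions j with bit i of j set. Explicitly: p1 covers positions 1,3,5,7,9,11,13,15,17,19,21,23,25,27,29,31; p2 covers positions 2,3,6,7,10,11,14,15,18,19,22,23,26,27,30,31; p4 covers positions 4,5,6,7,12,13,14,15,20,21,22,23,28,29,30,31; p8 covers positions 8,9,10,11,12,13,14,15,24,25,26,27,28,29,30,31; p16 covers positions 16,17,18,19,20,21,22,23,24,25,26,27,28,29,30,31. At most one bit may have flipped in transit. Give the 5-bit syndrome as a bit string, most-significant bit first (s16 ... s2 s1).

s1: b1⊕b3⊕b5⊕b7⊕b9⊕b11⊕b13⊕b15⊕b17⊕b19⊕b21⊕b23⊕b25⊕b27⊕b29⊕b31 = 1⊕0⊕0⊕0⊕1⊕0⊕1⊕0⊕1⊕0⊕1⊕0⊕0⊕0⊕0⊕0 = 1
s2: b2⊕b3⊕b6⊕b7⊕b10⊕b11⊕b14⊕b15⊕b18⊕b19⊕b22⊕b23⊕b26⊕b27⊕b30⊕b31 = 1⊕0⊕1⊕0⊕1⊕0⊕1⊕0⊕0⊕0⊕1⊕0⊕1⊕0⊕0⊕0 = 0
s4: b4⊕b5⊕b6⊕b7⊕b12⊕b13⊕b14⊕b15⊕b20⊕b21⊕b22⊕b23⊕b28⊕b29⊕b30⊕b31 = 0⊕0⊕1⊕0⊕0⊕1⊕1⊕0⊕1⊕1⊕1⊕0⊕1⊕0⊕0⊕0 = 1
s8: b8⊕b9⊕b10⊕b11⊕b12⊕b13⊕b14⊕b15⊕b24⊕b25⊕b26⊕b27⊕b28⊕b29⊕b30⊕b31 = 1⊕1⊕1⊕0⊕0⊕1⊕1⊕0⊕1⊕0⊕1⊕0⊕1⊕0⊕0⊕0 = 0
s16: b16⊕b17⊕b18⊕b19⊕b20⊕b21⊕b22⊕b23⊕b24⊕b25⊕b26⊕b27⊕b28⊕b29⊕b30⊕b31 = 0⊕1⊕0⊕0⊕1⊕1⊕1⊕0⊕1⊕0⊕1⊕0⊕1⊕0⊕0⊕0 = 1
Syndrome (s16...s1) = 10101 → position 21.

10101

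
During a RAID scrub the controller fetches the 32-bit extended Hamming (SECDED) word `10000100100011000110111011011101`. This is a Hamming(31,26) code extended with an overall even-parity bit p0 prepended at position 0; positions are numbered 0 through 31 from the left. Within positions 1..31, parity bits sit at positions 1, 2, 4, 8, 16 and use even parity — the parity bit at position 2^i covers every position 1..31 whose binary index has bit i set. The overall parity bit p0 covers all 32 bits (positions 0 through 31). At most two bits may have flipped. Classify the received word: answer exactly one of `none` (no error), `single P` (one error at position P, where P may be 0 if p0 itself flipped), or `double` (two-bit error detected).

s1: b1⊕b3⊕b5⊕b7⊕b9⊕b11⊕b13⊕b15⊕b17⊕b19⊕b21⊕b23⊕b25⊕b27⊕b29⊕b31 = 0⊕0⊕1⊕0⊕0⊕0⊕1⊕0⊕1⊕0⊕1⊕0⊕1⊕1⊕1⊕1 = 0
s2: b2⊕b3⊕b6⊕b7⊕b10⊕b11⊕b14⊕b15⊕b18⊕b19⊕b22⊕b23⊕b26⊕b27⊕b30⊕b31 = 0⊕0⊕0⊕0⊕0⊕0⊕0⊕0⊕1⊕0⊕1⊕0⊕0⊕1⊕0⊕1 = 0
s4: b4⊕b5⊕b6⊕b7⊕b12⊕b13⊕b14⊕b15⊕b20⊕b21⊕b22⊕b23⊕b28⊕b29⊕b30⊕b31 = 0⊕1⊕0⊕0⊕1⊕1⊕0⊕0⊕1⊕1⊕1⊕0⊕1⊕1⊕0⊕1 = 1
s8: b8⊕b9⊕b10⊕b11⊕b12⊕b13⊕b14⊕b15⊕b24⊕b25⊕b26⊕b27⊕b28⊕b29⊕b30⊕b31 = 1⊕0⊕0⊕0⊕1⊕1⊕0⊕0⊕1⊕1⊕0⊕1⊕1⊕1⊕0⊕1 = 1
s16: b16⊕b17⊕b18⊕b19⊕b20⊕b21⊕b22⊕b23⊕b24⊕b25⊕b26⊕b27⊕b28⊕b29⊕b30⊕b31 = 0⊕1⊕1⊕0⊕1⊕1⊕1⊕0⊕1⊕1⊕0⊕1⊕1⊕1⊕0⊕1 = 1
Syndrome (s16...s1) = 11100 → position 28.
Overall parity (XOR of all 32 bits, including p0): 1⊕0⊕0⊕0⊕0⊕1⊕0⊕0⊕1⊕0⊕0⊕0⊕1⊕1⊕0⊕0⊕0⊕1⊕1⊕0⊕1⊕1⊕1⊕0⊕1⊕1⊕0⊕1⊕1⊕1⊕0⊕1 = 0
Overall=0, syndrome position=28 → double-bit error detected (uncorrectable).

double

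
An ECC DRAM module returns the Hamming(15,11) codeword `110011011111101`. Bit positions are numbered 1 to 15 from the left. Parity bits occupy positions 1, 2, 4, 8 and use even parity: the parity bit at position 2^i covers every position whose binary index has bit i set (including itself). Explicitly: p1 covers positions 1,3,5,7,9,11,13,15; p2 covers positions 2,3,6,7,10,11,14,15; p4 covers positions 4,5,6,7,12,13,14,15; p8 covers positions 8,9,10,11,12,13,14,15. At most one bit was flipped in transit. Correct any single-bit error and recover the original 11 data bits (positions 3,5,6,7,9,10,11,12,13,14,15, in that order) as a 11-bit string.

s1: b1⊕b3⊕b5⊕b7⊕b9⊕b11⊕b13⊕b15 = 1⊕0⊕1⊕0⊕1⊕1⊕1⊕1 = 0
s2: b2⊕b3⊕b6⊕b7⊕b10⊕b11⊕b14⊕b15 = 1⊕0⊕1⊕0⊕1⊕1⊕0⊕1 = 1
s4: b4⊕b5⊕b6⊕b7⊕b12⊕b13⊕b14⊕b15 = 0⊕1⊕1⊕0⊕1⊕1⊕0⊕1 = 1
s8: b8⊕b9⊕b10⊕b11⊕b12⊕b13⊕b14⊕b15 = 1⊕1⊕1⊕1⊕1⊕1⊕0⊕1 = 1
Syndrome (s8...s1) = 1110 → position 14.
Flip bit 14: corrected codeword = 110011011111111
Data bits at positions 3,5,6,7,9,10,11,12,13,14,15: 01101111111

01101111111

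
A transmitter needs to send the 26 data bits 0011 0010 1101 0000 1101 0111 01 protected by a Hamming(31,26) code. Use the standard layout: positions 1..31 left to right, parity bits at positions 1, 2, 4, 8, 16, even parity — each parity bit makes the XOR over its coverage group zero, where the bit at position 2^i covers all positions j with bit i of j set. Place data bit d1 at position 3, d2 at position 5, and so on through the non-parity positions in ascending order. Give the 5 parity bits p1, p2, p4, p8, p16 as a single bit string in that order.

Place data bits at non-power-of-two positions: b3=0, b5=0, b6=1, b7=1, b9=0, b10=0, b11=1, b12=0, b13=1, b14=1, b15=0, b17=1, b18=0, b19=0, b20=0, b21=0, b22=1, b23=1, b24=0, b25=1, b26=0, b27=1, b28=1, b29=1, b30=0, b31=1.
p1 = XOR of data positions {3,5,7,9,11,13,15,17,19,21,23,25,27,29,31} = 0⊕0⊕1⊕0⊕1⊕1⊕0⊕1⊕0⊕0⊕1⊕1⊕1⊕1⊕1 = 1
p2 = XOR of data positions {3,6,7,10,11,14,15,18,19,22,23,26,27,30,31} = 0⊕1⊕1⊕0⊕1⊕1⊕0⊕0⊕0⊕1⊕1⊕0⊕1⊕0⊕1 = 0
p4 = XOR of data positions {5,6,7,12,13,14,15,20,21,22,23,28,29,30,31} = 0⊕1⊕1⊕0⊕1⊕1⊕0⊕0⊕0⊕1⊕1⊕1⊕1⊕0⊕1 = 1
p8 = XOR of data positions {9,10,11,12,13,14,15,24,25,26,27,28,29,30,31} = 0⊕0⊕1⊕0⊕1⊕1⊕0⊕0⊕1⊕0⊕1⊕1⊕1⊕0⊕1 = 0
p16 = XOR of data positions {17,18,19,20,21,22,23,24,25,26,27,28,29,30,31} = 1⊕0⊕0⊕0⊕0⊕1⊕1⊕0⊕1⊕0⊕1⊕1⊕1⊕0⊕1 = 0
Parity bits p1,p2,p4,p8,p16 = 10100

10100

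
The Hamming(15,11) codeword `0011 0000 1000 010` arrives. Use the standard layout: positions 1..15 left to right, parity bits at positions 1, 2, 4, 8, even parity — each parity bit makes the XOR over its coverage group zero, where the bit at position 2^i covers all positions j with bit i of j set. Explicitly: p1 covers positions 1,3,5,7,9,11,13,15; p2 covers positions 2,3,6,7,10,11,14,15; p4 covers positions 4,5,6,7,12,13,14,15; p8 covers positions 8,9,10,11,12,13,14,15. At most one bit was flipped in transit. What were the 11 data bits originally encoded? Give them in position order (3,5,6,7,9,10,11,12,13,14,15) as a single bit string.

s1: b1⊕b3⊕b5⊕b7⊕b9⊕b11⊕b13⊕b15 = 0⊕1⊕0⊕0⊕1⊕0⊕0⊕0 = 0
s2: b2⊕b3⊕b6⊕b7⊕b10⊕b11⊕b14⊕b15 = 0⊕1⊕0⊕0⊕0⊕0⊕1⊕0 = 0
s4: b4⊕b5⊕b6⊕b7⊕b12⊕b13⊕b14⊕b15 = 1⊕0⊕0⊕0⊕0⊕0⊕1⊕0 = 0
s8: b8⊕b9⊕b10⊕b11⊕b12⊕b13⊕b14⊕b15 = 0⊕1⊕0⊕0⊕0⊕0⊕1⊕0 = 0
Syndrome (s8...s1) = 0000 → position 0 (no error).
No correction needed.
Data bits at positions 3,5,6,7,9,10,11,12,13,14,15: 10001000010

10001000010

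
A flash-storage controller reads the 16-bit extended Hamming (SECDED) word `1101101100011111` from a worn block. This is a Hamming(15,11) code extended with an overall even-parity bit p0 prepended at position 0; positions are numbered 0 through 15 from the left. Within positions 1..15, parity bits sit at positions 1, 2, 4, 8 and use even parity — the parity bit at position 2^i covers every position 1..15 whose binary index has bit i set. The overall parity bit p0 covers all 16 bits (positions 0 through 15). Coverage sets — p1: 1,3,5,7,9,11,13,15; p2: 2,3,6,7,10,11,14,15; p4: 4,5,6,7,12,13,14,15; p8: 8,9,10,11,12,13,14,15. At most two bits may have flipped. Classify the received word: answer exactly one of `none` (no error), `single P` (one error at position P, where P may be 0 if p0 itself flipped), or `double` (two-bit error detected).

s1: b1⊕b3⊕b5⊕b7⊕b9⊕b11⊕b13⊕b15 = 1⊕1⊕0⊕1⊕0⊕1⊕1⊕1 = 0
s2: b2⊕b3⊕b6⊕b7⊕b10⊕b11⊕b14⊕b15 = 0⊕1⊕1⊕1⊕0⊕1⊕1⊕1 = 0
s4: b4⊕b5⊕b6⊕b7⊕b12⊕b13⊕b14⊕b15 = 1⊕0⊕1⊕1⊕1⊕1⊕1⊕1 = 1
s8: b8⊕b9⊕b10⊕b11⊕b12⊕b13⊕b14⊕b15 = 0⊕0⊕0⊕1⊕1⊕1⊕1⊕1 = 1
Syndrome (s8...s1) = 1100 → position 12.
Overall parity (XOR of all 16 bits, including p0): 1⊕1⊕0⊕1⊕1⊕0⊕1⊕1⊕0⊕0⊕0⊕1⊕1⊕1⊕1⊕1 = 1
Overall=1, syndrome position=12 → single-bit error at position 12.

single 12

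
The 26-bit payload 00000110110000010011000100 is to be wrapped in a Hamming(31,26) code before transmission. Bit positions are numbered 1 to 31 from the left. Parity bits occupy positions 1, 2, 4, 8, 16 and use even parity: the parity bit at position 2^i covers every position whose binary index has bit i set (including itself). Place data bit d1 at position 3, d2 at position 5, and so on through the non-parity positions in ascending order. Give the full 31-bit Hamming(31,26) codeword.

1100000101101100000010011000100

Place data bits at non-power-of-two positions: b3=0, b5=0, b6=0, b7=0, b9=0, b10=1, b11=1, b12=0, b13=1, b14=1, b15=0, b17=0, b18=0, b19=0, b20=0, b21=1, b22=0, b23=0, b24=1, b25=1, b26=0, b27=0, b28=0, b29=1, b30=0, b31=0.
p1 = XOR of data positions {3,5,7,9,11,13,15,17,19,21,23,25,27,29,31} = 0⊕0⊕0⊕0⊕1⊕1⊕0⊕0⊕0⊕1⊕0⊕1⊕0⊕1⊕0 = 1
p2 = XOR of data positions {3,6,7,10,11,14,15,18,19,22,23,26,27,30,31} = 0⊕0⊕0⊕1⊕1⊕1⊕0⊕0⊕0⊕0⊕0⊕0⊕0⊕0⊕0 = 1
p4 = XOR of data positions {5,6,7,12,13,14,15,20,21,22,23,28,29,30,31} = 0⊕0⊕0⊕0⊕1⊕1⊕0⊕0⊕1⊕0⊕0⊕0⊕1⊕0⊕0 = 0
p8 = XOR of data positions {9,10,11,12,13,14,15,24,25,26,27,28,29,30,31} = 0⊕1⊕1⊕0⊕1⊕1⊕0⊕1⊕1⊕0⊕0⊕0⊕1⊕0⊕0 = 1
p16 = XOR of data positions {17,18,19,20,21,22,23,24,25,26,27,28,29,30,31} = 0⊕0⊕0⊕0⊕1⊕0⊕0⊕1⊕1⊕0⊕0⊕0⊕1⊕0⊕0 = 0
Codeword b1..b31 = 1100000101101100000010011000100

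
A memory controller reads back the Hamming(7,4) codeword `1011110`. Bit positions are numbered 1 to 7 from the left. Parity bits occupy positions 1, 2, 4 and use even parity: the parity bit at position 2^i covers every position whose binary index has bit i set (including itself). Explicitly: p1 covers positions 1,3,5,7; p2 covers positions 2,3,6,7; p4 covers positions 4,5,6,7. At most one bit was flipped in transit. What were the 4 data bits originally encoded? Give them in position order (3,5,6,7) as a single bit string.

1010

s1: b1⊕b3⊕b5⊕b7 = 1⊕1⊕1⊕0 = 1
s2: b2⊕b3⊕b6⊕b7 = 0⊕1⊕1⊕0 = 0
s4: b4⊕b5⊕b6⊕b7 = 1⊕1⊕1⊕0 = 1
Syndrome (s4...s1) = 101 → position 5.
Flip bit 5: corrected codeword = 1011010
Data bits at positions 3,5,6,7: 1010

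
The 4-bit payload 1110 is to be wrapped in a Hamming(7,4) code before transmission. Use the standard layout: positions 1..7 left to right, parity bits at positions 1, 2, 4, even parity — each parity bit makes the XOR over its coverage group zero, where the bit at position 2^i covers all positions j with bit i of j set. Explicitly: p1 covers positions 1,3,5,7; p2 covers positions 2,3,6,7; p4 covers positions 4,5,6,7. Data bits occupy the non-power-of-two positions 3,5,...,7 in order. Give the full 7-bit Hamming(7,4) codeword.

Place data bits at non-power-of-two positions: b3=1, b5=1, b6=1, b7=0.
p1 = XOR of data positions {3,5,7} = 1⊕1⊕0 = 0
p2 = XOR of data positions {3,6,7} = 1⊕1⊕0 = 0
p4 = XOR of data positions {5,6,7} = 1⊕1⊕0 = 0
Codeword b1..b7 = 0010110

0010110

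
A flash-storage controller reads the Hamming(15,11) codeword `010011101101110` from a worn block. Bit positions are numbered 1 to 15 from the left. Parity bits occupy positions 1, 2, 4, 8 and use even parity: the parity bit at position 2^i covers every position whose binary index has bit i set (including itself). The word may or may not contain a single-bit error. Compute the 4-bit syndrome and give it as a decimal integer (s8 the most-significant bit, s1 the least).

10

s1: b1⊕b3⊕b5⊕b7⊕b9⊕b11⊕b13⊕b15 = 0⊕0⊕1⊕1⊕1⊕0⊕1⊕0 = 0
s2: b2⊕b3⊕b6⊕b7⊕b10⊕b11⊕b14⊕b15 = 1⊕0⊕1⊕1⊕1⊕0⊕1⊕0 = 1
s4: b4⊕b5⊕b6⊕b7⊕b12⊕b13⊕b14⊕b15 = 0⊕1⊕1⊕1⊕1⊕1⊕1⊕0 = 0
s8: b8⊕b9⊕b10⊕b11⊕b12⊕b13⊕b14⊕b15 = 0⊕1⊕1⊕0⊕1⊕1⊕1⊕0 = 1
Syndrome (s8...s1) = 1010 → position 10.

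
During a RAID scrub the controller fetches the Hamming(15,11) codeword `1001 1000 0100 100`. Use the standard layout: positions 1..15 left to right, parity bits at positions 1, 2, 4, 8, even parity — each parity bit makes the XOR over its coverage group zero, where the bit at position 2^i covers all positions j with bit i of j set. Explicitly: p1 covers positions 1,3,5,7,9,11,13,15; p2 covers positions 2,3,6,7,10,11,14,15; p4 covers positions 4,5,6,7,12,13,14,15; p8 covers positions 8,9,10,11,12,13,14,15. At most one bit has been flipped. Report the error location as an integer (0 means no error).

s1: b1⊕b3⊕b5⊕b7⊕b9⊕b11⊕b13⊕b15 = 1⊕0⊕1⊕0⊕0⊕0⊕1⊕0 = 1
s2: b2⊕b3⊕b6⊕b7⊕b10⊕b11⊕b14⊕b15 = 0⊕0⊕0⊕0⊕1⊕0⊕0⊕0 = 1
s4: b4⊕b5⊕b6⊕b7⊕b12⊕b13⊕b14⊕b15 = 1⊕1⊕0⊕0⊕0⊕1⊕0⊕0 = 1
s8: b8⊕b9⊕b10⊕b11⊕b12⊕b13⊕b14⊕b15 = 0⊕0⊕1⊕0⊕0⊕1⊕0⊕0 = 0
Syndrome (s8...s1) = 0111 → position 7.

7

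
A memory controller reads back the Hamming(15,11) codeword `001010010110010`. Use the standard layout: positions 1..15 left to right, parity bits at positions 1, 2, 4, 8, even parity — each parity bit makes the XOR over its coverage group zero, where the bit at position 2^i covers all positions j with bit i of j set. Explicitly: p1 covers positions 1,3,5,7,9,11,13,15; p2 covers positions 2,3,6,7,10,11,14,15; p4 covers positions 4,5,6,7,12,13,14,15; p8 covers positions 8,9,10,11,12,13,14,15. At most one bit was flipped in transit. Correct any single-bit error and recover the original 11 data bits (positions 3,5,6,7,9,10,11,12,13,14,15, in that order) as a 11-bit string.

11000110010

s1: b1⊕b3⊕b5⊕b7⊕b9⊕b11⊕b13⊕b15 = 0⊕1⊕1⊕0⊕0⊕1⊕0⊕0 = 1
s2: b2⊕b3⊕b6⊕b7⊕b10⊕b11⊕b14⊕b15 = 0⊕1⊕0⊕0⊕1⊕1⊕1⊕0 = 0
s4: b4⊕b5⊕b6⊕b7⊕b12⊕b13⊕b14⊕b15 = 0⊕1⊕0⊕0⊕0⊕0⊕1⊕0 = 0
s8: b8⊕b9⊕b10⊕b11⊕b12⊕b13⊕b14⊕b15 = 1⊕0⊕1⊕1⊕0⊕0⊕1⊕0 = 0
Syndrome (s8...s1) = 0001 → position 1.
Flip bit 1: corrected codeword = 101010010110010
Data bits at positions 3,5,6,7,9,10,11,12,13,14,15: 11000110010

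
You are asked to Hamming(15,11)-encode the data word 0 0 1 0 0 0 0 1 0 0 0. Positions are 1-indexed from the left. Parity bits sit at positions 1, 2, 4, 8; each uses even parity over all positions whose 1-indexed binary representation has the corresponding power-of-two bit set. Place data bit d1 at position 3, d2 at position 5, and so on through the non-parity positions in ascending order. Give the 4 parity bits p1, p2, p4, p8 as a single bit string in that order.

0101

Place data bits at non-power-of-two positions: b3=0, b5=0, b6=1, b7=0, b9=0, b10=0, b11=0, b12=1, b13=0, b14=0, b15=0.
p1 = XOR of data positions {3,5,7,9,11,13,15} = 0⊕0⊕0⊕0⊕0⊕0⊕0 = 0
p2 = XOR of data positions {3,6,7,10,11,14,15} = 0⊕1⊕0⊕0⊕0⊕0⊕0 = 1
p4 = XOR of data positions {5,6,7,12,13,14,15} = 0⊕1⊕0⊕1⊕0⊕0⊕0 = 0
p8 = XOR of data positions {9,10,11,12,13,14,15} = 0⊕0⊕0⊕1⊕0⊕0⊕0 = 1
Parity bits p1,p2,p4,p8 = 0101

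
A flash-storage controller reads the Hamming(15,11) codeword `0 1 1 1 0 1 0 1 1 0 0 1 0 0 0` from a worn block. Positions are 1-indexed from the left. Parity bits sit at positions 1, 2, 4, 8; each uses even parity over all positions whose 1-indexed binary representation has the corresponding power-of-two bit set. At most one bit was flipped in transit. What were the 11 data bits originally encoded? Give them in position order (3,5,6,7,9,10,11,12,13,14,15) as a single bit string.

s1: b1⊕b3⊕b5⊕b7⊕b9⊕b11⊕b13⊕b15 = 0⊕1⊕0⊕0⊕1⊕0⊕0⊕0 = 0
s2: b2⊕b3⊕b6⊕b7⊕b10⊕b11⊕b14⊕b15 = 1⊕1⊕1⊕0⊕0⊕0⊕0⊕0 = 1
s4: b4⊕b5⊕b6⊕b7⊕b12⊕b13⊕b14⊕b15 = 1⊕0⊕1⊕0⊕1⊕0⊕0⊕0 = 1
s8: b8⊕b9⊕b10⊕b11⊕b12⊕b13⊕b14⊕b15 = 1⊕1⊕0⊕0⊕1⊕0⊕0⊕0 = 1
Syndrome (s8...s1) = 1110 → position 14.
Flip bit 14: corrected codeword = 011101011001010
Data bits at positions 3,5,6,7,9,10,11,12,13,14,15: 10101001010

10101001010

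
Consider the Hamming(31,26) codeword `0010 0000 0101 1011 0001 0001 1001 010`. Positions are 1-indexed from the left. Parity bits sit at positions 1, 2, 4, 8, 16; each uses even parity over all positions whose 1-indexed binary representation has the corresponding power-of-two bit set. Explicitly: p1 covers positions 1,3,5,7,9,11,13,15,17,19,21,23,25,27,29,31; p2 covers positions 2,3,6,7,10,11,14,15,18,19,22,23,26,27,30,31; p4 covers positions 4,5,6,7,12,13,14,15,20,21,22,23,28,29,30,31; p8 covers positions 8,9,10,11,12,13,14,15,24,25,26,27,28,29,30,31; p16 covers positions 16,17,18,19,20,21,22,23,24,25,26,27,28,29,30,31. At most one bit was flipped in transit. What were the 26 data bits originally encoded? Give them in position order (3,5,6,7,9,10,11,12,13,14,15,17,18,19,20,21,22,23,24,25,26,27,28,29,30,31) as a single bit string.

s1: b1⊕b3⊕b5⊕b7⊕b9⊕b11⊕b13⊕b15⊕b17⊕b19⊕b21⊕b23⊕b25⊕b27⊕b29⊕b31 = 0⊕1⊕0⊕0⊕0⊕0⊕1⊕1⊕0⊕0⊕0⊕0⊕1⊕0⊕0⊕0 = 0
s2: b2⊕b3⊕b6⊕b7⊕b10⊕b11⊕b14⊕b15⊕b18⊕b19⊕b22⊕b23⊕b26⊕b27⊕b30⊕b31 = 0⊕1⊕0⊕0⊕1⊕0⊕0⊕1⊕0⊕0⊕0⊕0⊕0⊕0⊕1⊕0 = 0
s4: b4⊕b5⊕b6⊕b7⊕b12⊕b13⊕b14⊕b15⊕b20⊕b21⊕b22⊕b23⊕b28⊕b29⊕b30⊕b31 = 0⊕0⊕0⊕0⊕1⊕1⊕0⊕1⊕1⊕0⊕0⊕0⊕1⊕0⊕1⊕0 = 0
s8: b8⊕b9⊕b10⊕b11⊕b12⊕b13⊕b14⊕b15⊕b24⊕b25⊕b26⊕b27⊕b28⊕b29⊕b30⊕b31 = 0⊕0⊕1⊕0⊕1⊕1⊕0⊕1⊕1⊕1⊕0⊕0⊕1⊕0⊕1⊕0 = 0
s16: b16⊕b17⊕b18⊕b19⊕b20⊕b21⊕b22⊕b23⊕b24⊕b25⊕b26⊕b27⊕b28⊕b29⊕b30⊕b31 = 1⊕0⊕0⊕0⊕1⊕0⊕0⊕0⊕1⊕1⊕0⊕0⊕1⊕0⊕1⊕0 = 0
Syndrome (s16...s1) = 00000 → position 0 (no error).
No correction needed.
Data bits at positions 3,5,6,7,9,10,11,12,13,14,15,17,18,19,20,21,22,23,24,25,26,27,28,29,30,31: 10000101101000100011001010

10000101101000100011001010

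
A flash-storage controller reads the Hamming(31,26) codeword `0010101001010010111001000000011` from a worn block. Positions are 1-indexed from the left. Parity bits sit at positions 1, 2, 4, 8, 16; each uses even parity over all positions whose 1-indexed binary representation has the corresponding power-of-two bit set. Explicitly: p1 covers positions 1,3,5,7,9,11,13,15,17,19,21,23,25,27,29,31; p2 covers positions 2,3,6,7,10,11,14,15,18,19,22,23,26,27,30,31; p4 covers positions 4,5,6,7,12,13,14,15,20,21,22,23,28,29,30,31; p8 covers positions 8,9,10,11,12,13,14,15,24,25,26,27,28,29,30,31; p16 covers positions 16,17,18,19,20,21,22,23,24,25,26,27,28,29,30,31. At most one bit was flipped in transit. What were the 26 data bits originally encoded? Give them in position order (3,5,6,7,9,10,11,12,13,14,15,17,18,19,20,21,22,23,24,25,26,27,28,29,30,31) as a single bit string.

s1: b1⊕b3⊕b5⊕b7⊕b9⊕b11⊕b13⊕b15⊕b17⊕b19⊕b21⊕b23⊕b25⊕b27⊕b29⊕b31 = 0⊕1⊕1⊕1⊕0⊕0⊕0⊕1⊕1⊕1⊕0⊕0⊕0⊕0⊕0⊕1 = 1
s2: b2⊕b3⊕b6⊕b7⊕b10⊕b11⊕b14⊕b15⊕b18⊕b19⊕b22⊕b23⊕b26⊕b27⊕b30⊕b31 = 0⊕1⊕0⊕1⊕1⊕0⊕0⊕1⊕1⊕1⊕1⊕0⊕0⊕0⊕1⊕1 = 1
s4: b4⊕b5⊕b6⊕b7⊕b12⊕b13⊕b14⊕b15⊕b20⊕b21⊕b22⊕b23⊕b28⊕b29⊕b30⊕b31 = 0⊕1⊕0⊕1⊕1⊕0⊕0⊕1⊕0⊕0⊕1⊕0⊕0⊕0⊕1⊕1 = 1
s8: b8⊕b9⊕b10⊕b11⊕b12⊕b13⊕b14⊕b15⊕b24⊕b25⊕b26⊕b27⊕b28⊕b29⊕b30⊕b31 = 0⊕0⊕1⊕0⊕1⊕0⊕0⊕1⊕0⊕0⊕0⊕0⊕0⊕0⊕1⊕1 = 1
s16: b16⊕b17⊕b18⊕b19⊕b20⊕b21⊕b22⊕b23⊕b24⊕b25⊕b26⊕b27⊕b28⊕b29⊕b30⊕b31 = 0⊕1⊕1⊕1⊕0⊕0⊕1⊕0⊕0⊕0⊕0⊕0⊕0⊕0⊕1⊕1 = 0
Syndrome (s16...s1) = 01111 → position 15.
Flip bit 15: corrected codeword = 0010101001010000111001000000011
Data bits at positions 3,5,6,7,9,10,11,12,13,14,15,17,18,19,20,21,22,23,24,25,26,27,28,29,30,31: 11010101000111001000000011

11010101000111001000000011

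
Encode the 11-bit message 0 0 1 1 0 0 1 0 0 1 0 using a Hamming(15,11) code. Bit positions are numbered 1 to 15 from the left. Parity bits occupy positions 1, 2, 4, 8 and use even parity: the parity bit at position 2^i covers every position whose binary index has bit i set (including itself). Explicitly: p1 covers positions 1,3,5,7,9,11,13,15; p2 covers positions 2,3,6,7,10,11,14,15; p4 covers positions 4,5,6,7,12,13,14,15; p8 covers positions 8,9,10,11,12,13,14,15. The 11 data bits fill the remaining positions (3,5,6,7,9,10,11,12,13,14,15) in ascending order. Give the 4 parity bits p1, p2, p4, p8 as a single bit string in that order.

Place data bits at non-power-of-two positions: b3=0, b5=0, b6=1, b7=1, b9=0, b10=0, b11=1, b12=0, b13=0, b14=1, b15=0.
p1 = XOR of data positions {3,5,7,9,11,13,15} = 0⊕0⊕1⊕0⊕1⊕0⊕0 = 0
p2 = XOR of data positions {3,6,7,10,11,14,15} = 0⊕1⊕1⊕0⊕1⊕1⊕0 = 0
p4 = XOR of data positions {5,6,7,12,13,14,15} = 0⊕1⊕1⊕0⊕0⊕1⊕0 = 1
p8 = XOR of data positions {9,10,11,12,13,14,15} = 0⊕0⊕1⊕0⊕0⊕1⊕0 = 0
Parity bits p1,p2,p4,p8 = 0010

0010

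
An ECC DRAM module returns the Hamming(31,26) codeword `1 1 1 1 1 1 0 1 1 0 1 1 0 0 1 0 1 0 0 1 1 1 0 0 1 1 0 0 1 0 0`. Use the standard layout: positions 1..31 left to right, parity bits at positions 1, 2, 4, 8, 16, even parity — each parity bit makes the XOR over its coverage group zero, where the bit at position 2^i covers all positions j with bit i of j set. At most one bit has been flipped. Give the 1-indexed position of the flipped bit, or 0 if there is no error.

s1: b1⊕b3⊕b5⊕b7⊕b9⊕b11⊕b13⊕b15⊕b17⊕b19⊕b21⊕b23⊕b25⊕b27⊕b29⊕b31 = 1⊕1⊕1⊕0⊕1⊕1⊕0⊕1⊕1⊕0⊕1⊕0⊕1⊕0⊕1⊕0 = 0
s2: b2⊕b3⊕b6⊕b7⊕b10⊕b11⊕b14⊕b15⊕b18⊕b19⊕b22⊕b23⊕b26⊕b27⊕b30⊕b31 = 1⊕1⊕1⊕0⊕0⊕1⊕0⊕1⊕0⊕0⊕1⊕0⊕1⊕0⊕0⊕0 = 1
s4: b4⊕b5⊕b6⊕b7⊕b12⊕b13⊕b14⊕b15⊕b20⊕b21⊕b22⊕b23⊕b28⊕b29⊕b30⊕b31 = 1⊕1⊕1⊕0⊕1⊕0⊕0⊕1⊕1⊕1⊕1⊕0⊕0⊕1⊕0⊕0 = 1
s8: b8⊕b9⊕b10⊕b11⊕b12⊕b13⊕b14⊕b15⊕b24⊕b25⊕b26⊕b27⊕b28⊕b29⊕b30⊕b31 = 1⊕1⊕0⊕1⊕1⊕0⊕0⊕1⊕0⊕1⊕1⊕0⊕0⊕1⊕0⊕0 = 0
s16: b16⊕b17⊕b18⊕b19⊕b20⊕b21⊕b22⊕b23⊕b24⊕b25⊕b26⊕b27⊕b28⊕b29⊕b30⊕b31 = 0⊕1⊕0⊕0⊕1⊕1⊕1⊕0⊕0⊕1⊕1⊕0⊕0⊕1⊕0⊕0 = 1
Syndrome (s16...s1) = 10110 → position 22.

22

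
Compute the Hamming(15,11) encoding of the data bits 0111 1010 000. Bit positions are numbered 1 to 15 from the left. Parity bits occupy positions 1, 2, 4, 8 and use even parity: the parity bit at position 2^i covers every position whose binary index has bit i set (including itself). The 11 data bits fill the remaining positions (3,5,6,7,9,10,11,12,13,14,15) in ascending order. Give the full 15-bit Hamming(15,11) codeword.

010111101010000

Place data bits at non-power-of-two positions: b3=0, b5=1, b6=1, b7=1, b9=1, b10=0, b11=1, b12=0, b13=0, b14=0, b15=0.
p1 = XOR of data positions {3,5,7,9,11,13,15} = 0⊕1⊕1⊕1⊕1⊕0⊕0 = 0
p2 = XOR of data positions {3,6,7,10,11,14,15} = 0⊕1⊕1⊕0⊕1⊕0⊕0 = 1
p4 = XOR of data positions {5,6,7,12,13,14,15} = 1⊕1⊕1⊕0⊕0⊕0⊕0 = 1
p8 = XOR of data positions {9,10,11,12,13,14,15} = 1⊕0⊕1⊕0⊕0⊕0⊕0 = 0
Codeword b1..b15 = 010111101010000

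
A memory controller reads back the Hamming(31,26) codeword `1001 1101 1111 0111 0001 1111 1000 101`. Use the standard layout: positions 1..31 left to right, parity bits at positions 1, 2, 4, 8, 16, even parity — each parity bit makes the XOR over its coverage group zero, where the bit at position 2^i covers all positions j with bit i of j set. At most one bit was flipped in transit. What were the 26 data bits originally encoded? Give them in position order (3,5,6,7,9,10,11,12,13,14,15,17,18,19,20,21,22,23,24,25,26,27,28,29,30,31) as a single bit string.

01101111011000111101000101

s1: b1⊕b3⊕b5⊕b7⊕b9⊕b11⊕b13⊕b15⊕b17⊕b19⊕b21⊕b23⊕b25⊕b27⊕b29⊕b31 = 1⊕0⊕1⊕0⊕1⊕1⊕0⊕1⊕0⊕0⊕1⊕1⊕1⊕0⊕1⊕1 = 0
s2: b2⊕b3⊕b6⊕b7⊕b10⊕b11⊕b14⊕b15⊕b18⊕b19⊕b22⊕b23⊕b26⊕b27⊕b30⊕b31 = 0⊕0⊕1⊕0⊕1⊕1⊕1⊕1⊕0⊕0⊕1⊕1⊕0⊕0⊕0⊕1 = 0
s4: b4⊕b5⊕b6⊕b7⊕b12⊕b13⊕b14⊕b15⊕b20⊕b21⊕b22⊕b23⊕b28⊕b29⊕b30⊕b31 = 1⊕1⊕1⊕0⊕1⊕0⊕1⊕1⊕1⊕1⊕1⊕1⊕0⊕1⊕0⊕1 = 0
s8: b8⊕b9⊕b10⊕b11⊕b12⊕b13⊕b14⊕b15⊕b24⊕b25⊕b26⊕b27⊕b28⊕b29⊕b30⊕b31 = 1⊕1⊕1⊕1⊕1⊕0⊕1⊕1⊕1⊕1⊕0⊕0⊕0⊕1⊕0⊕1 = 1
s16: b16⊕b17⊕b18⊕b19⊕b20⊕b21⊕b22⊕b23⊕b24⊕b25⊕b26⊕b27⊕b28⊕b29⊕b30⊕b31 = 1⊕0⊕0⊕0⊕1⊕1⊕1⊕1⊕1⊕1⊕0⊕0⊕0⊕1⊕0⊕1 = 1
Syndrome (s16...s1) = 11000 → position 24.
Flip bit 24: corrected codeword = 1001110111110111000111101000101
Data bits at positions 3,5,6,7,9,10,11,12,13,14,15,17,18,19,20,21,22,23,24,25,26,27,28,29,30,31: 01101111011000111101000101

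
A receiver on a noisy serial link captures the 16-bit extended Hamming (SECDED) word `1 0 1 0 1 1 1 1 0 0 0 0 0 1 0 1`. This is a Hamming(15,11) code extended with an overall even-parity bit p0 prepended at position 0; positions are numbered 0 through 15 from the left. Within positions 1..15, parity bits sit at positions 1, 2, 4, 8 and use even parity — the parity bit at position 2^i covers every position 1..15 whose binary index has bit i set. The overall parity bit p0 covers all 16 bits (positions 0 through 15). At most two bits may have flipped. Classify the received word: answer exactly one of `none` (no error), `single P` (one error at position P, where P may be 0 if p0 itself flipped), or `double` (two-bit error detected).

none

s1: b1⊕b3⊕b5⊕b7⊕b9⊕b11⊕b13⊕b15 = 0⊕0⊕1⊕1⊕0⊕0⊕1⊕1 = 0
s2: b2⊕b3⊕b6⊕b7⊕b10⊕b11⊕b14⊕b15 = 1⊕0⊕1⊕1⊕0⊕0⊕0⊕1 = 0
s4: b4⊕b5⊕b6⊕b7⊕b12⊕b13⊕b14⊕b15 = 1⊕1⊕1⊕1⊕0⊕1⊕0⊕1 = 0
s8: b8⊕b9⊕b10⊕b11⊕b12⊕b13⊕b14⊕b15 = 0⊕0⊕0⊕0⊕0⊕1⊕0⊕1 = 0
Syndrome (s8...s1) = 0000 → position 0 (no error).
Overall parity (XOR of all 16 bits, including p0): 1⊕0⊕1⊕0⊕1⊕1⊕1⊕1⊕0⊕0⊕0⊕0⊕0⊕1⊕0⊕1 = 0
Overall=0, syndrome position=0 → no error.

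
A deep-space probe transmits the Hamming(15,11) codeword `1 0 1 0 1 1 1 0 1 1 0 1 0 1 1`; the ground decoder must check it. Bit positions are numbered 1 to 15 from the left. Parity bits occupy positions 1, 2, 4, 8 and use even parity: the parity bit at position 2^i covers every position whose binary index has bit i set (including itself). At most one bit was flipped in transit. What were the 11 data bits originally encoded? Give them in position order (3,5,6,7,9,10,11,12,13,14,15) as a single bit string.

s1: b1⊕b3⊕b5⊕b7⊕b9⊕b11⊕b13⊕b15 = 1⊕1⊕1⊕1⊕1⊕0⊕0⊕1 = 0
s2: b2⊕b3⊕b6⊕b7⊕b10⊕b11⊕b14⊕b15 = 0⊕1⊕1⊕1⊕1⊕0⊕1⊕1 = 0
s4: b4⊕b5⊕b6⊕b7⊕b12⊕b13⊕b14⊕b15 = 0⊕1⊕1⊕1⊕1⊕0⊕1⊕1 = 0
s8: b8⊕b9⊕b10⊕b11⊕b12⊕b13⊕b14⊕b15 = 0⊕1⊕1⊕0⊕1⊕0⊕1⊕1 = 1
Syndrome (s8...s1) = 1000 → position 8.
Flip bit 8: corrected codeword = 101011111101011
Data bits at positions 3,5,6,7,9,10,11,12,13,14,15: 11111101011

11111101011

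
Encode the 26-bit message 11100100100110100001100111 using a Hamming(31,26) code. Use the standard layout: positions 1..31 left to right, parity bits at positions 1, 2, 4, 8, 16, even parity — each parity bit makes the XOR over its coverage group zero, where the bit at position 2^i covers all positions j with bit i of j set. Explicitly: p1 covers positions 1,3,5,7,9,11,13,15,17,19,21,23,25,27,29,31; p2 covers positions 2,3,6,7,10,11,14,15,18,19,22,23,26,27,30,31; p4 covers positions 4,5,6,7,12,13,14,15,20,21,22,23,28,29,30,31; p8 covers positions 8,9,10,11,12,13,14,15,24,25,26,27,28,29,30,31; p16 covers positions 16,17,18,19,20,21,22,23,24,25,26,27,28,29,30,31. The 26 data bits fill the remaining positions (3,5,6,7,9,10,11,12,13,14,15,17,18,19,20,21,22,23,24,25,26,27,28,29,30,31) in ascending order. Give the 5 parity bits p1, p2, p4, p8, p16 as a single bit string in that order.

11110

Place data bits at non-power-of-two positions: b3=1, b5=1, b6=1, b7=0, b9=0, b10=1, b11=0, b12=0, b13=1, b14=0, b15=0, b17=1, b18=1, b19=0, b20=1, b21=0, b22=0, b23=0, b24=0, b25=1, b26=1, b27=0, b28=0, b29=1, b30=1, b31=1.
p1 = XOR of data positions {3,5,7,9,11,13,15,17,19,21,23,25,27,29,31} = 1⊕1⊕0⊕0⊕0⊕1⊕0⊕1⊕0⊕0⊕0⊕1⊕0⊕1⊕1 = 1
p2 = XOR of data positions {3,6,7,10,11,14,15,18,19,22,23,26,27,30,31} = 1⊕1⊕0⊕1⊕0⊕0⊕0⊕1⊕0⊕0⊕0⊕1⊕0⊕1⊕1 = 1
p4 = XOR of data positions {5,6,7,12,13,14,15,20,21,22,23,28,29,30,31} = 1⊕1⊕0⊕0⊕1⊕0⊕0⊕1⊕0⊕0⊕0⊕0⊕1⊕1⊕1 = 1
p8 = XOR of data positions {9,10,11,12,13,14,15,24,25,26,27,28,29,30,31} = 0⊕1⊕0⊕0⊕1⊕0⊕0⊕0⊕1⊕1⊕0⊕0⊕1⊕1⊕1 = 1
p16 = XOR of data positions {17,18,19,20,21,22,23,24,25,26,27,28,29,30,31} = 1⊕1⊕0⊕1⊕0⊕0⊕0⊕0⊕1⊕1⊕0⊕0⊕1⊕1⊕1 = 0
Parity bits p1,p2,p4,p8,p16 = 11110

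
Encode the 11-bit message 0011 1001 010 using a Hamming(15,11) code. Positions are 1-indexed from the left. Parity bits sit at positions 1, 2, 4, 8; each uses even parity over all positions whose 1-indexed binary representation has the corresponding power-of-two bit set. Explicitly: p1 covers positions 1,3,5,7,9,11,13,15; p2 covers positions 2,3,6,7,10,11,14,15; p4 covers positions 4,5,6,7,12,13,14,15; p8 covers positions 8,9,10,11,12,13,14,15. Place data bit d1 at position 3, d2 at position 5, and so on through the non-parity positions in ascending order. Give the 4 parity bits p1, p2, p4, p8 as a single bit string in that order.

Place data bits at non-power-of-two positions: b3=0, b5=0, b6=1, b7=1, b9=1, b10=0, b11=0, b12=1, b13=0, b14=1, b15=0.
p1 = XOR of data positions {3,5,7,9,11,13,15} = 0⊕0⊕1⊕1⊕0⊕0⊕0 = 0
p2 = XOR of data positions {3,6,7,10,11,14,15} = 0⊕1⊕1⊕0⊕0⊕1⊕0 = 1
p4 = XOR of data positions {5,6,7,12,13,14,15} = 0⊕1⊕1⊕1⊕0⊕1⊕0 = 0
p8 = XOR of data positions {9,10,11,12,13,14,15} = 1⊕0⊕0⊕1⊕0⊕1⊕0 = 1
Parity bits p1,p2,p4,p8 = 0101

0101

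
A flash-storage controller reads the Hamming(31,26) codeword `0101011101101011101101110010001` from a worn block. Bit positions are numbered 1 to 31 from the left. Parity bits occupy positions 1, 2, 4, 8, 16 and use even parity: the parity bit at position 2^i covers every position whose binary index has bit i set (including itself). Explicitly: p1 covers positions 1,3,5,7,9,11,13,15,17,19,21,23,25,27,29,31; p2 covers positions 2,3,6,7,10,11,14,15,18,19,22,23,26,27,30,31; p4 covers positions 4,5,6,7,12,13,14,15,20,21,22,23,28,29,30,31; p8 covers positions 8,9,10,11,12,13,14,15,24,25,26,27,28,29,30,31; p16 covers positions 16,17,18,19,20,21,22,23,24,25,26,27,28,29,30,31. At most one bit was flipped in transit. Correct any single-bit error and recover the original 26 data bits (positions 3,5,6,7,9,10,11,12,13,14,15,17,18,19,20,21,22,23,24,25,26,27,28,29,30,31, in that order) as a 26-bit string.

s1: b1⊕b3⊕b5⊕b7⊕b9⊕b11⊕b13⊕b15⊕b17⊕b19⊕b21⊕b23⊕b25⊕b27⊕b29⊕b31 = 0⊕0⊕0⊕1⊕0⊕1⊕1⊕1⊕1⊕1⊕0⊕1⊕0⊕1⊕0⊕1 = 1
s2: b2⊕b3⊕b6⊕b7⊕b10⊕b11⊕b14⊕b15⊕b18⊕b19⊕b22⊕b23⊕b26⊕b27⊕b30⊕b31 = 1⊕0⊕1⊕1⊕1⊕1⊕0⊕1⊕0⊕1⊕1⊕1⊕0⊕1⊕0⊕1 = 1
s4: b4⊕b5⊕b6⊕b7⊕b12⊕b13⊕b14⊕b15⊕b20⊕b21⊕b22⊕b23⊕b28⊕b29⊕b30⊕b31 = 1⊕0⊕1⊕1⊕0⊕1⊕0⊕1⊕1⊕0⊕1⊕1⊕0⊕0⊕0⊕1 = 1
s8: b8⊕b9⊕b10⊕b11⊕b12⊕b13⊕b14⊕b15⊕b24⊕b25⊕b26⊕b27⊕b28⊕b29⊕b30⊕b31 = 1⊕0⊕1⊕1⊕0⊕1⊕0⊕1⊕1⊕0⊕0⊕1⊕0⊕0⊕0⊕1 = 0
s16: b16⊕b17⊕b18⊕b19⊕b20⊕b21⊕b22⊕b23⊕b24⊕b25⊕b26⊕b27⊕b28⊕b29⊕b30⊕b31 = 1⊕1⊕0⊕1⊕1⊕0⊕1⊕1⊕1⊕0⊕0⊕1⊕0⊕0⊕0⊕1 = 1
Syndrome (s16...s1) = 10111 → position 23.
Flip bit 23: corrected codeword = 0101011101101011101101010010001
Data bits at positions 3,5,6,7,9,10,11,12,13,14,15,17,18,19,20,21,22,23,24,25,26,27,28,29,30,31: 00110110101101101010010001

00110110101101101010010001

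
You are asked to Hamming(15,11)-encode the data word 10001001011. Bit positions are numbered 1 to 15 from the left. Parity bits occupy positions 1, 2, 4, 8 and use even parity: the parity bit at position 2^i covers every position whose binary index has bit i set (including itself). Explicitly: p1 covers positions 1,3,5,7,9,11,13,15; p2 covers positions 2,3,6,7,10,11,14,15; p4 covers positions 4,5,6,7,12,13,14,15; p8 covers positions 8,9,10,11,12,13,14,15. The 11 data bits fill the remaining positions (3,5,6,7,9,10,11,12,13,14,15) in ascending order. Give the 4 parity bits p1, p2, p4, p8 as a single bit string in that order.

1110

Place data bits at non-power-of-two positions: b3=1, b5=0, b6=0, b7=0, b9=1, b10=0, b11=0, b12=1, b13=0, b14=1, b15=1.
p1 = XOR of data positions {3,5,7,9,11,13,15} = 1⊕0⊕0⊕1⊕0⊕0⊕1 = 1
p2 = XOR of data positions {3,6,7,10,11,14,15} = 1⊕0⊕0⊕0⊕0⊕1⊕1 = 1
p4 = XOR of data positions {5,6,7,12,13,14,15} = 0⊕0⊕0⊕1⊕0⊕1⊕1 = 1
p8 = XOR of data positions {9,10,11,12,13,14,15} = 1⊕0⊕0⊕1⊕0⊕1⊕1 = 0
Parity bits p1,p2,p4,p8 = 1110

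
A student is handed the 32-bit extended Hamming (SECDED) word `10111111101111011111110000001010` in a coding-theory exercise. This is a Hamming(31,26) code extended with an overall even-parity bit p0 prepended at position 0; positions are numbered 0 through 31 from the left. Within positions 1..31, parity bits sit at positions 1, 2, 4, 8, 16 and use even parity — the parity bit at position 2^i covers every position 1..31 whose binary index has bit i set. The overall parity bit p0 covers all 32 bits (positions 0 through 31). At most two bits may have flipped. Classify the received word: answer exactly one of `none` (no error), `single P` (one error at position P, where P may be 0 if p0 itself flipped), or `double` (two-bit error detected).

s1: b1⊕b3⊕b5⊕b7⊕b9⊕b11⊕b13⊕b15⊕b17⊕b19⊕b21⊕b23⊕b25⊕b27⊕b29⊕b31 = 0⊕1⊕1⊕1⊕0⊕1⊕1⊕1⊕1⊕1⊕1⊕0⊕0⊕0⊕0⊕0 = 1
s2: b2⊕b3⊕b6⊕b7⊕b10⊕b11⊕b14⊕b15⊕b18⊕b19⊕b22⊕b23⊕b26⊕b27⊕b30⊕b31 = 1⊕1⊕1⊕1⊕1⊕1⊕0⊕1⊕1⊕1⊕0⊕0⊕0⊕0⊕1⊕0 = 0
s4: b4⊕b5⊕b6⊕b7⊕b12⊕b13⊕b14⊕b15⊕b20⊕b21⊕b22⊕b23⊕b28⊕b29⊕b30⊕b31 = 1⊕1⊕1⊕1⊕1⊕1⊕0⊕1⊕1⊕1⊕0⊕0⊕1⊕0⊕1⊕0 = 1
s8: b8⊕b9⊕b10⊕b11⊕b12⊕b13⊕b14⊕b15⊕b24⊕b25⊕b26⊕b27⊕b28⊕b29⊕b30⊕b31 = 1⊕0⊕1⊕1⊕1⊕1⊕0⊕1⊕0⊕0⊕0⊕0⊕1⊕0⊕1⊕0 = 0
s16: b16⊕b17⊕b18⊕b19⊕b20⊕b21⊕b22⊕b23⊕b24⊕b25⊕b26⊕b27⊕b28⊕b29⊕b30⊕b31 = 1⊕1⊕1⊕1⊕1⊕1⊕0⊕0⊕0⊕0⊕0⊕0⊕1⊕0⊕1⊕0 = 0
Syndrome (s16...s1) = 00101 → position 5.
Overall parity (XOR of all 32 bits, including p0): 1⊕0⊕1⊕1⊕1⊕1⊕1⊕1⊕1⊕0⊕1⊕1⊕1⊕1⊕0⊕1⊕1⊕1⊕1⊕1⊕1⊕1⊕0⊕0⊕0⊕0⊕0⊕0⊕1⊕0⊕1⊕0 = 1
Overall=1, syndrome position=5 → single-bit error at position 5.

single 5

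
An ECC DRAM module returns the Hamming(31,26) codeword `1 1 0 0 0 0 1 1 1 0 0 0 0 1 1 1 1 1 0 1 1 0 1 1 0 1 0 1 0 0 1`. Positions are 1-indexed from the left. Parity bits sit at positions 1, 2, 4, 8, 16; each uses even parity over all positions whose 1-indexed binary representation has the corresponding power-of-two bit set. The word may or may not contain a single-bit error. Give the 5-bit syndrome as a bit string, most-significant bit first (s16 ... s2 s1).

00000

s1: b1⊕b3⊕b5⊕b7⊕b9⊕b11⊕b13⊕b15⊕b17⊕b19⊕b21⊕b23⊕b25⊕b27⊕b29⊕b31 = 1⊕0⊕0⊕1⊕1⊕0⊕0⊕1⊕1⊕0⊕1⊕1⊕0⊕0⊕0⊕1 = 0
s2: b2⊕b3⊕b6⊕b7⊕b10⊕b11⊕b14⊕b15⊕b18⊕b19⊕b22⊕b23⊕b26⊕b27⊕b30⊕b31 = 1⊕0⊕0⊕1⊕0⊕0⊕1⊕1⊕1⊕0⊕0⊕1⊕1⊕0⊕0⊕1 = 0
s4: b4⊕b5⊕b6⊕b7⊕b12⊕b13⊕b14⊕b15⊕b20⊕b21⊕b22⊕b23⊕b28⊕b29⊕b30⊕b31 = 0⊕0⊕0⊕1⊕0⊕0⊕1⊕1⊕1⊕1⊕0⊕1⊕1⊕0⊕0⊕1 = 0
s8: b8⊕b9⊕b10⊕b11⊕b12⊕b13⊕b14⊕b15⊕b24⊕b25⊕b26⊕b27⊕b28⊕b29⊕b30⊕b31 = 1⊕1⊕0⊕0⊕0⊕0⊕1⊕1⊕1⊕0⊕1⊕0⊕1⊕0⊕0⊕1 = 0
s16: b16⊕b17⊕b18⊕b19⊕b20⊕b21⊕b22⊕b23⊕b24⊕b25⊕b26⊕b27⊕b28⊕b29⊕b30⊕b31 = 1⊕1⊕1⊕0⊕1⊕1⊕0⊕1⊕1⊕0⊕1⊕0⊕1⊕0⊕0⊕1 = 0
Syndrome (s16...s1) = 00000 → position 0 (no error).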